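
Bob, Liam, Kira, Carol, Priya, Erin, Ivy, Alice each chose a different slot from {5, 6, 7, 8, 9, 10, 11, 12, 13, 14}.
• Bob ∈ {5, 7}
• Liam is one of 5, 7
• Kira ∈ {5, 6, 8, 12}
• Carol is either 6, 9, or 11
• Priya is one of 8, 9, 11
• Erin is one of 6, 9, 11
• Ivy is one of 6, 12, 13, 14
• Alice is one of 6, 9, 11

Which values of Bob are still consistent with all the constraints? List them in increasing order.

Bob and Liam share exactly the 2 values {5, 7}; by pigeonhole those values go to them, so strike 5, 7 from Kira.
Carol, Erin, Alice between them cover only {6, 9, 11} — a naked triple. Remove those values from Kira, Priya, Ivy.
Priya's domain is down to {8}, so Priya = 8. So Kira can't be 8.
Kira has just one choice, so Kira = 12. So Ivy can't be 12.
No further eliminations apply; Bob can still be any of 5, 7.

5, 7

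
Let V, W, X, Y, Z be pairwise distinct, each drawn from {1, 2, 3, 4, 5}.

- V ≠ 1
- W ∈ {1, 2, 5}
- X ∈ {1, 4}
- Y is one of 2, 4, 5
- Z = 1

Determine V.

3

Z's domain is down to {1}, so Z = 1. So W, X can't be 1.
X must be 4 (only option left). Remove 4 from V, Y.
The 3 still-open variables draw from only 3 values {2, 3, 5}, so each is used; only V can be 3, hence V = 3.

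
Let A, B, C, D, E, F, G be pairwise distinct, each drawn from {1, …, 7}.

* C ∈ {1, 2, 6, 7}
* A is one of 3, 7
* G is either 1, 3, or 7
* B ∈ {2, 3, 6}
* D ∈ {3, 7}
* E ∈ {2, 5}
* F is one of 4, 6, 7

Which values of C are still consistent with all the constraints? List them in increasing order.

Among the 7 variables, 4 fits only F (and all 7 values in {1, 2, 3, 4, 5, 6, 7} must be used), so F = 4.
Among the 6 still-open variables, 5 fits only E (and all 6 values in {1, 2, 3, 5, 6, 7} must be used), so E = 5.
The 2 variables A and D are confined to {3, 7}, which locks those values in; drop them from B, C, G.
G must be 1 (only option left). Remove 1 from C.
No further eliminations apply; C can still be any of 2, 6.

2, 6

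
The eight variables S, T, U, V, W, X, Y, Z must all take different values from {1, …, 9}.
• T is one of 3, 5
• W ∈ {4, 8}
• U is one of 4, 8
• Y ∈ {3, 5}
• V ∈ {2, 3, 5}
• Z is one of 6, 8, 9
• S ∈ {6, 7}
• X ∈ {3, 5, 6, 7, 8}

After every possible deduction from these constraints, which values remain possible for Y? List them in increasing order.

3, 5

The 8 variables draw from only 8 values {2, 3, 4, 5, 6, 7, 8, 9}, so each is used; only V can be 2, hence V = 2.
Among the 7 still-open variables, 9 fits only Z (and all 7 values in {3, 4, 5, 6, 7, 8, 9} must be used), so Z = 9.
The 2 variables T and Y are confined to {3, 5}, which locks those values in; drop them from X.
U and W between them cover only {4, 8} — a naked pair. Remove those values from X.
No further eliminations apply; Y can still be any of 3, 5.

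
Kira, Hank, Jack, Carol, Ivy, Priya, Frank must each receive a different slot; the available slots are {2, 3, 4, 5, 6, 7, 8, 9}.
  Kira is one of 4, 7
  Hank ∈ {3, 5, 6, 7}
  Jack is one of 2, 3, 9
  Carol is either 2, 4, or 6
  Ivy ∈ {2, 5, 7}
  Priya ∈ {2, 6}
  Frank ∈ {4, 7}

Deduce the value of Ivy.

5

The 7 variables draw from only 7 values {2, 3, 4, 5, 6, 7, 9}, so each is used; only Jack can be 9, hence Jack = 9.
Among the 6 still-open variables, 3 fits only Hank (and all 6 values in {2, 3, 4, 5, 6, 7} must be used), so Hank = 3.
The 5 still-open variables draw from only 5 values {2, 4, 5, 6, 7}, so each is used; only Ivy can be 5, hence Ivy = 5.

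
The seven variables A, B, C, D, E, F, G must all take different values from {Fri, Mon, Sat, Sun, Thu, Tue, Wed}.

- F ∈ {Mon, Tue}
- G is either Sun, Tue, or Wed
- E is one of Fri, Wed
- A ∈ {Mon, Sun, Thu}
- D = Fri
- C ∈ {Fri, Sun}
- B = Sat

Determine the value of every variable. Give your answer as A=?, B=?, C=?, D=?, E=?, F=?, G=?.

B must be Sat (only option left).
D must be Fri (only option left). Eliminate Fri elsewhere: C, E.
That leaves E = Wed. Strike Wed from G.
C has just one choice, so C = Sun. So A, G can't be Sun.
That leaves G = Tue. So F can't be Tue.
F's domain is down to {Mon}, so F = Mon. So A can't be Mon.
A has just one choice, so A = Thu.

A=Thu, B=Sat, C=Sun, D=Fri, E=Wed, F=Mon, G=Tue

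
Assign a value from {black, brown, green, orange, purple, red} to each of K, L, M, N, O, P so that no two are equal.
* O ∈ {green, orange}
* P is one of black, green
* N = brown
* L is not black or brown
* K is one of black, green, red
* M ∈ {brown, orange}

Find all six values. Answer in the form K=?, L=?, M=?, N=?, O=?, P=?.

K=red, L=purple, M=orange, N=brown, O=green, P=black

N's domain is down to {brown}, so N = brown. Remove brown from M.
That leaves M = orange. Strike orange from L, O.
O has just one choice, so O = green. Strike green from K, L, P.
P's domain is down to {black}, so P = black. So K can't be black.
K must be red (only option left). Eliminate red elsewhere: L.
L's domain is down to {purple}, so L = purple.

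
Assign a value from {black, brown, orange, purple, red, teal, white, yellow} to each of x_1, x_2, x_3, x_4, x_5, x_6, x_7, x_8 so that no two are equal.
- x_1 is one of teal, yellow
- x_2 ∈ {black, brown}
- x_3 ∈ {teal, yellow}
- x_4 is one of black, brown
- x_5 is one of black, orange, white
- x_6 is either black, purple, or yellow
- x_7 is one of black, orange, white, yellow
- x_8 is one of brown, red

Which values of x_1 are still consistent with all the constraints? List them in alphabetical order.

The 8 variables together cover exactly {black, brown, orange, purple, red, teal, white, yellow} — 8 values for 8 variables — and purple appears only in x_6's list, so x_6 = purple.
The 7 still-open variables draw from only 7 values {black, brown, orange, red, teal, white, yellow}, so each is used; only x_8 can be red, hence x_8 = red.
x_1 and x_3 between them cover only {teal, yellow} — a naked pair. Remove those values from x_7.
The 2 variables x_2 and x_4 are confined to {black, brown}, which locks those values in; drop them from x_5, x_7.
No further eliminations apply; x_1 can still be any of teal, yellow.

teal, yellow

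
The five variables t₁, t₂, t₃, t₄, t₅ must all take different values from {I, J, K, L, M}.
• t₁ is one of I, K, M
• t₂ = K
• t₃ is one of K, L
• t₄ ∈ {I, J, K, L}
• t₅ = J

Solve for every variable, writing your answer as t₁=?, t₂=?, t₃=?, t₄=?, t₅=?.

t₂ has just one choice, so t₂ = K. Eliminate K elsewhere: t₁, t₃, t₄.
t₃ has just one choice, so t₃ = L. So t₄ can't be L.
t₅'s domain is down to {J}, so t₅ = J. Remove J from t₄.
t₄'s domain is down to {I}, so t₄ = I. So t₁ can't be I.
That leaves t₁ = M.

t₁=M, t₂=K, t₃=L, t₄=I, t₅=J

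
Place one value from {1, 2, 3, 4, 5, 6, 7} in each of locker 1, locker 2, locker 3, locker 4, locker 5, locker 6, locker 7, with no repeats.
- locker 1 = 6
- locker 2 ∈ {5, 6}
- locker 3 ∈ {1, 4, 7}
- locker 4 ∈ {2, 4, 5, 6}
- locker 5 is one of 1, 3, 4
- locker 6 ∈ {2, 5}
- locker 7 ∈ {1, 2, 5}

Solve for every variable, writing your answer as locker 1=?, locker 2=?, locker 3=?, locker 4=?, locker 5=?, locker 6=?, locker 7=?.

locker 1 has just one choice, so locker 1 = 6. Strike 6 from locker 2, locker 4.
That leaves locker 2 = 5. Eliminate 5 elsewhere: locker 4, locker 6, locker 7.
locker 6 must be 2 (only option left). Eliminate 2 elsewhere: locker 4, locker 7.
locker 7 has just one choice, so locker 7 = 1. Strike 1 from locker 3, locker 5.
locker 4's domain is down to {4}, so locker 4 = 4. Strike 4 from locker 3, locker 5.
That leaves locker 5 = 3.
locker 3 has just one choice, so locker 3 = 7.

locker 1=6, locker 2=5, locker 3=7, locker 4=4, locker 5=3, locker 6=2, locker 7=1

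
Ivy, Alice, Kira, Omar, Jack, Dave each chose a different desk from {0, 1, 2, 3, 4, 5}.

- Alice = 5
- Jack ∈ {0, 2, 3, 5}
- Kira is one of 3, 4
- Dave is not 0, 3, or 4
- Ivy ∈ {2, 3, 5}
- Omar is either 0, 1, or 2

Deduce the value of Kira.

4

Alice must be 5 (only option left). So Ivy, Jack, Dave can't be 5.
The 5 still-open variables draw from only 5 values {0, 1, 2, 3, 4}, so each is used; only Kira can be 4, hence Kira = 4.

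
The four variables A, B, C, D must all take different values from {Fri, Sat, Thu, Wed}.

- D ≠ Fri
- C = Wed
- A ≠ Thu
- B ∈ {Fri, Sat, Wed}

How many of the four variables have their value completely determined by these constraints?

2

C must be Wed (only option left). Strike Wed from A, B, D.
Among the 3 still-open variables, Thu fits only D (and all 3 values in {Fri, Sat, Thu} must be used), so D = Thu.
Determined: C=Wed, D=Thu. The other variables each still have more than one consistent value. That makes 2.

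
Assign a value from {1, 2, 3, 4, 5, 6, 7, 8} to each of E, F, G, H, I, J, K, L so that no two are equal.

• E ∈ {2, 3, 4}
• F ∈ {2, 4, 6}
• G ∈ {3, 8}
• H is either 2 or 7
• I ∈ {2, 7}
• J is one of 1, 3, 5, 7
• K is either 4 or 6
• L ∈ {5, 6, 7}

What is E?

3

The 8 variables draw from only 8 values {1, 2, 3, 4, 5, 6, 7, 8}, so each is used; only J can be 1, hence J = 1.
The 7 still-open variables draw from only 7 values {2, 3, 4, 5, 6, 7, 8}, so each is used; only L can be 5, hence L = 5.
The 6 still-open variables draw from only 6 values {2, 3, 4, 6, 7, 8}, so each is used; only G can be 8, hence G = 8.
The 5 still-open variables draw from only 5 values {2, 3, 4, 6, 7}, so each is used; only E can be 3, hence E = 3.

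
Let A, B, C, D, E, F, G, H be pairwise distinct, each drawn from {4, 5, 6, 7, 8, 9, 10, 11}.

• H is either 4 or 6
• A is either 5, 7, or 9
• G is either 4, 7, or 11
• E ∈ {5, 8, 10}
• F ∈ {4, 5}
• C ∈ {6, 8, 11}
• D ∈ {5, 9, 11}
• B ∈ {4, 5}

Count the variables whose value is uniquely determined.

The 8 variables draw from only 8 values {4, 5, 6, 7, 8, 9, 10, 11}, so each is used; only E can be 10, hence E = 10.
Among the 7 still-open variables, 8 fits only C (and all 7 values in {4, 5, 6, 7, 8, 9, 11} must be used), so C = 8.
The 6 still-open variables draw from only 6 values {4, 5, 6, 7, 9, 11}, so each is used; only H can be 6, hence H = 6.
The 2 variables B and F are confined to {4, 5}, which locks those values in; drop them from A, D, G.
Determined: C=8, E=10, H=6. The other variables each still have more than one consistent value. That makes 3.

3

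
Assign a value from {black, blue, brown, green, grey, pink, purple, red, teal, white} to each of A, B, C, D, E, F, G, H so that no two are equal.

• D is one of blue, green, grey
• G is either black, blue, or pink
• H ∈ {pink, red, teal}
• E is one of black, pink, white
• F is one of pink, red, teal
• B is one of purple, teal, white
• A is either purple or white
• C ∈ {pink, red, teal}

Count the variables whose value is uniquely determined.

2

The 3 variables C, F, H are confined to {pink, red, teal}, which locks those values in; drop them from B, E, G.
A and B share exactly the 2 values {purple, white}; by pigeonhole those values go to them, so strike purple, white from E.
That leaves E = black. Eliminate black elsewhere: G.
G's domain is down to {blue}, so G = blue. Strike blue from D.
Determined: E=black, G=blue. The other variables each still have more than one consistent value. That makes 2.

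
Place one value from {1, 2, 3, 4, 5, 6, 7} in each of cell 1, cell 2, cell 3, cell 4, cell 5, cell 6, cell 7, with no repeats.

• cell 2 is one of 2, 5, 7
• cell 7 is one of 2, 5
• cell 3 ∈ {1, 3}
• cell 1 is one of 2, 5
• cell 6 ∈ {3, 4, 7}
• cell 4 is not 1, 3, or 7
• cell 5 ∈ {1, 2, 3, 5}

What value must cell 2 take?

The 7 variables draw from only 7 values {1, 2, 3, 4, 5, 6, 7}, so each is used; only cell 4 can be 6, hence cell 4 = 6.
Among the 6 still-open variables, 4 fits only cell 6 (and all 6 values in {1, 2, 3, 4, 5, 7} must be used), so cell 6 = 4.
The 5 still-open variables together cover exactly {1, 2, 3, 5, 7} — 5 values for 5 variables — and 7 appears only in cell 2's list, so cell 2 = 7.

7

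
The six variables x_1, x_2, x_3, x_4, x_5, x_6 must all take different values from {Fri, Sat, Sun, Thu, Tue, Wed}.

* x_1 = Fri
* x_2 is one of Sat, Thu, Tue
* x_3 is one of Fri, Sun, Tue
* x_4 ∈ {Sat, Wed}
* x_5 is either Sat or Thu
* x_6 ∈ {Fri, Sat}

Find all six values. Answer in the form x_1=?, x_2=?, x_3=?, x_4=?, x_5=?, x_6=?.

x_1=Fri, x_2=Tue, x_3=Sun, x_4=Wed, x_5=Thu, x_6=Sat

x_1's domain is down to {Fri}, so x_1 = Fri. Remove Fri from x_3, x_6.
x_6 has just one choice, so x_6 = Sat. Remove Sat from x_2, x_4, x_5.
x_4's domain is down to {Wed}, so x_4 = Wed.
x_5 has just one choice, so x_5 = Thu. Remove Thu from x_2.
That leaves x_2 = Tue. So x_3 can't be Tue.
x_3 must be Sun (only option left).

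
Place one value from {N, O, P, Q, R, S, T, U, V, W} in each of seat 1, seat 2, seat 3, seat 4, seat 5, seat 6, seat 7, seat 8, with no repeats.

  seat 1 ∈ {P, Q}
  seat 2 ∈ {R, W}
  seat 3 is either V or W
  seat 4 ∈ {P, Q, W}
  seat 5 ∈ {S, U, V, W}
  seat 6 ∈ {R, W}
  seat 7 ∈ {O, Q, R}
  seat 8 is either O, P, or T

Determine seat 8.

T

seat 2 and seat 6 between them cover only {R, W} — a naked pair. Remove those values from seat 3, seat 4, seat 5, seat 7.
seat 3 has just one choice, so seat 3 = V. Remove V from seat 5.
seat 1 and seat 4 share exactly the 2 values {P, Q}; by pigeonhole those values go to them, so strike P, Q from seat 7, seat 8.
seat 7 has just one choice, so seat 7 = O. So seat 8 can't be O.
So seat 8 = T.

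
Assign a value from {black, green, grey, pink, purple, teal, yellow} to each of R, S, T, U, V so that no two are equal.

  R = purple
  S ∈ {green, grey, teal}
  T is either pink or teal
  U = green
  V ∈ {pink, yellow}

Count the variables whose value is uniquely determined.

R must be purple (only option left).
U's domain is down to {green}, so U = green. So S can't be green.
Determined: R=purple, U=green. The other variables each still have more than one consistent value. That makes 2.

2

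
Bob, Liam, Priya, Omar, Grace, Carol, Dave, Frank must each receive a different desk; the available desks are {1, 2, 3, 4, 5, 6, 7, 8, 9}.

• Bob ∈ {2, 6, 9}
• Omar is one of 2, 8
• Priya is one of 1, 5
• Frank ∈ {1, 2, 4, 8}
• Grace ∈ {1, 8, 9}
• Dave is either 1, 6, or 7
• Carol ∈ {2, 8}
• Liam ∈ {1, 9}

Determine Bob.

6

The 8 variables draw from only 8 values {1, 2, 4, 5, 6, 7, 8, 9}, so each is used; only Frank can be 4, hence Frank = 4.
Among the 7 still-open variables, 5 fits only Priya (and all 7 values in {1, 2, 5, 6, 7, 8, 9} must be used), so Priya = 5.
The 6 still-open variables draw from only 6 values {1, 2, 6, 7, 8, 9}, so each is used; only Dave can be 7, hence Dave = 7.
The 5 still-open variables together cover exactly {1, 2, 6, 8, 9} — 5 values for 5 variables — and 6 appears only in Bob's list, so Bob = 6.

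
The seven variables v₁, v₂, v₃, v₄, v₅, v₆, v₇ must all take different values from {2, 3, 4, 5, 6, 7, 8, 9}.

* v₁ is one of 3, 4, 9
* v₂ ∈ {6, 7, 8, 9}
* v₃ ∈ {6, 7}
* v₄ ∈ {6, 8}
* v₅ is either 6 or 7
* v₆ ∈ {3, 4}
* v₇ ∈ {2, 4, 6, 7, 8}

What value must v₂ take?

9

The 7 variables together cover exactly {2, 3, 4, 6, 7, 8, 9} — 7 values for 7 variables — and 2 appears only in v₇'s list, so v₇ = 2.
v₃ and v₅ between them cover only {6, 7} — a naked pair. Remove those values from v₂, v₄.
v₄ has just one choice, so v₄ = 8. So v₂ can't be 8.
So v₂ = 9.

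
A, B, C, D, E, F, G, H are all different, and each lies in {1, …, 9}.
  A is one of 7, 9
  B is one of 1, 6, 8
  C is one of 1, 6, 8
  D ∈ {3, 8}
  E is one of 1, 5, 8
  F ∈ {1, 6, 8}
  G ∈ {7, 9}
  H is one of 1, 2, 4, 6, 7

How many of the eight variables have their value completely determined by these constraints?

A and G between them cover only {7, 9} — a naked pair. Remove those values from H.
The 3 variables B, C, F are confined to {1, 6, 8}, which locks those values in; drop them from D, E, H.
D's domain is down to {3}, so D = 3.
E's domain is down to {5}, so E = 5.
Determined: D=3, E=5. The other variables each still have more than one consistent value. That makes 2.

2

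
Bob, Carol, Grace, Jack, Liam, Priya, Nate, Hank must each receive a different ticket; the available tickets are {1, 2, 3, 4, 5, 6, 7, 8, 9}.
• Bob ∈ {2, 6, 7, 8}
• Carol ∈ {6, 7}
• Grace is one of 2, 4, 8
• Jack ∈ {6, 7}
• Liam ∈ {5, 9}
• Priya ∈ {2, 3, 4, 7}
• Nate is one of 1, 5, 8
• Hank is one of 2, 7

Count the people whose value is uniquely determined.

4

Carol and Jack between them cover only {6, 7} — a naked pair. Remove those values from Bob, Priya, Hank.
That leaves Hank = 2. Remove 2 from Bob, Grace, Priya.
Bob's domain is down to {8}, so Bob = 8. So Grace, Nate can't be 8.
Grace has just one choice, so Grace = 4. Remove 4 from Priya.
Priya's domain is down to {3}, so Priya = 3.
Determined: Bob=8, Grace=4, Priya=3, Hank=2. The other people each still have more than one consistent value. That makes 4.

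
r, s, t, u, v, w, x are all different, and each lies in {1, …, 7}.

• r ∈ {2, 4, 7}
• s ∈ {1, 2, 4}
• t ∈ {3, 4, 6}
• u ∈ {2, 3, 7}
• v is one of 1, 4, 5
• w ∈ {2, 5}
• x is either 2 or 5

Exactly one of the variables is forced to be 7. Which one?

r

The 7 variables draw from only 7 values {1, 2, 3, 4, 5, 6, 7}, so each is used; only t can be 6, hence t = 6.
Among the 6 still-open variables, 3 fits only u (and all 6 values in {1, 2, 3, 4, 5, 7} must be used), so u = 3.
The 5 still-open variables draw from only 5 values {1, 2, 4, 5, 7}, so each is used; only r can be 7, hence r = 7.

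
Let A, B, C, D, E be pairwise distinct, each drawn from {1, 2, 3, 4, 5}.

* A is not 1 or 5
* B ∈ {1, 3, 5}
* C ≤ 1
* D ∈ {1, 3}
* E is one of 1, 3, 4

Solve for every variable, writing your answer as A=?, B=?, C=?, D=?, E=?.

A=2, B=5, C=1, D=3, E=4

C must be 1 (only option left). Remove 1 from B, D, E.
D's domain is down to {3}, so D = 3. So A, B, E can't be 3.
E's domain is down to {4}, so E = 4. So A can't be 4.
A has just one choice, so A = 2.
That leaves B = 5.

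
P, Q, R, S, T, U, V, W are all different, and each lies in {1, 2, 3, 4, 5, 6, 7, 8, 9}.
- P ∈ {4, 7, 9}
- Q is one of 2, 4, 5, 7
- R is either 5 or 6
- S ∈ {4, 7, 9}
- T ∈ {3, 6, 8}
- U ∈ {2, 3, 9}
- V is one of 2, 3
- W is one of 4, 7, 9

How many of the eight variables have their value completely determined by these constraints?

Among the 8 variables, 8 fits only T (and all 8 values in {2, 3, 4, 5, 6, 7, 8, 9} must be used), so T = 8.
Among the 7 still-open variables, 6 fits only R (and all 7 values in {2, 3, 4, 5, 6, 7, 9} must be used), so R = 6.
The 6 still-open variables together cover exactly {2, 3, 4, 5, 7, 9} — 6 values for 6 variables — and 5 appears only in Q's list, so Q = 5.
The 3 variables P, S, W are confined to {4, 7, 9}, which locks those values in; drop them from U.
Determined: Q=5, R=6, T=8. The other variables each still have more than one consistent value. That makes 3.

3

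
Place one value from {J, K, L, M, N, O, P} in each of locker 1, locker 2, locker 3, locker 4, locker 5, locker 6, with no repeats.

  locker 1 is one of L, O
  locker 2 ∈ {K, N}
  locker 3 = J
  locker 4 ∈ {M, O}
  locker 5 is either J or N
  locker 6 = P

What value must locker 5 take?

locker 3's domain is down to {J}, so locker 3 = J. Eliminate J elsewhere: locker 5.
So locker 5 = N.

N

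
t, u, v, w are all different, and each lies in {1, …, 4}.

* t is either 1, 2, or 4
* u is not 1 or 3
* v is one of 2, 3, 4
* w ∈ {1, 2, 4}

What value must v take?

The 4 variables together cover exactly {1, 2, 3, 4} — 4 values for 4 variables — and 3 appears only in v's list, so v = 3.

3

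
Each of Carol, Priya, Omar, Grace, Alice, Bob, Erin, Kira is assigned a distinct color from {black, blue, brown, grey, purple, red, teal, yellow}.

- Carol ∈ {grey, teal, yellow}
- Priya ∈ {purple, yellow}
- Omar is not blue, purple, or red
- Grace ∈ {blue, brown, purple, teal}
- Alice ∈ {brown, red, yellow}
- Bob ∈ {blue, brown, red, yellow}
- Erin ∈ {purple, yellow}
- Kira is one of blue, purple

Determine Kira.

blue

The 8 variables together cover exactly {black, blue, brown, grey, purple, red, teal, yellow} — 8 values for 8 variables — and black appears only in Omar's list, so Omar = black.
Among the 7 still-open variables, grey fits only Carol (and all 7 values in {blue, brown, grey, purple, red, teal, yellow} must be used), so Carol = grey.
Among the 6 still-open variables, teal fits only Grace (and all 6 values in {blue, brown, purple, red, teal, yellow} must be used), so Grace = teal.
Priya and Erin share exactly the 2 values {purple, yellow}; by pigeonhole those values go to them, so strike purple, yellow from Alice, Bob, Kira.
So Kira = blue.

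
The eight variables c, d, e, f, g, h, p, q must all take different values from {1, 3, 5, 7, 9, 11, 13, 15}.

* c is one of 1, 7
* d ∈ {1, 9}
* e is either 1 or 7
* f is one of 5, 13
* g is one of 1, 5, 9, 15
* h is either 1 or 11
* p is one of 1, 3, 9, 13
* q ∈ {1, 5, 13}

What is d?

Among the 8 variables, 3 fits only p (and all 8 values in {1, 3, 5, 7, 9, 11, 13, 15} must be used), so p = 3.
The 7 still-open variables draw from only 7 values {1, 5, 7, 9, 11, 13, 15}, so each is used; only h can be 11, hence h = 11.
Among the 6 still-open variables, 15 fits only g (and all 6 values in {1, 5, 7, 9, 13, 15} must be used), so g = 15.
Among the 5 still-open variables, 9 fits only d (and all 5 values in {1, 5, 7, 9, 13} must be used), so d = 9.

9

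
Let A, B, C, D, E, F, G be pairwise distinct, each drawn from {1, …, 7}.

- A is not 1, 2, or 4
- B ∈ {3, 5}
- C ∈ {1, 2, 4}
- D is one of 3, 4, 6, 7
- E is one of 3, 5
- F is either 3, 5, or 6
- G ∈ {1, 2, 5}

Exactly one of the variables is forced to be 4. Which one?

D

B and E share exactly the 2 values {3, 5}; by pigeonhole those values go to them, so strike 3, 5 from A, D, F, G.
F's domain is down to {6}, so F = 6. So A, D can't be 6.
That leaves A = 7. Remove 7 from D.
So 4 goes to D.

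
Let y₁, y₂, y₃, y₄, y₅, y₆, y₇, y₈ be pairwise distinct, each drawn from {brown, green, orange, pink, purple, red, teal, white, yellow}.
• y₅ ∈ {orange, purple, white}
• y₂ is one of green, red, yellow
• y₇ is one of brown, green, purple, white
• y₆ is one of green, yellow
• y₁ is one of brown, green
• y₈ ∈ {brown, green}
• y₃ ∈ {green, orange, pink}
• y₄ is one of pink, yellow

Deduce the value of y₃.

orange

The 8 variables draw from only 8 values {brown, green, orange, pink, purple, red, white, yellow}, so each is used; only y₂ can be red, hence y₂ = red.
The 2 variables y₁ and y₈ are confined to {brown, green}, which locks those values in; drop them from y₃, y₆, y₇.
That leaves y₆ = yellow. Strike yellow from y₄.
y₄'s domain is down to {pink}, so y₄ = pink. Strike pink from y₃.
So y₃ = orange.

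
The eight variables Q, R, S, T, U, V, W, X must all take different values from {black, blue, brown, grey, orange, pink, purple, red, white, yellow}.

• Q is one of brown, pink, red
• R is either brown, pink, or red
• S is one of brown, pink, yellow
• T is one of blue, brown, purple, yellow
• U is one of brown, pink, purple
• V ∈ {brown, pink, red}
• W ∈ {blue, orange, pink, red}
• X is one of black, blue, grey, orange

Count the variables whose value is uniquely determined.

4

Q, R, V share exactly the 3 values {brown, pink, red}; by pigeonhole those values go to them, so strike brown, pink, red from S, T, U, W.
S has just one choice, so S = yellow. Eliminate yellow elsewhere: T.
U has just one choice, so U = purple. Remove purple from T.
T has just one choice, so T = blue. Remove blue from W, X.
That leaves W = orange. So X can't be orange.
Determined: S=yellow, T=blue, U=purple, W=orange. The other variables each still have more than one consistent value. That makes 4.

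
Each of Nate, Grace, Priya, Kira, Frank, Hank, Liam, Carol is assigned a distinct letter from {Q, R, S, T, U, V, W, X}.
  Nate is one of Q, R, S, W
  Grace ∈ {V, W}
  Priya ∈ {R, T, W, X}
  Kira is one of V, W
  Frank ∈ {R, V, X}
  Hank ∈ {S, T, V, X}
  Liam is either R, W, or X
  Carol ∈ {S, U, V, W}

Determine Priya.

T

Among the 8 variables, Q fits only Nate (and all 8 values in {Q, R, S, T, U, V, W, X} must be used), so Nate = Q.
The 7 still-open variables draw from only 7 values {R, S, T, U, V, W, X}, so each is used; only Carol can be U, hence Carol = U.
The 6 still-open variables together cover exactly {R, S, T, V, W, X} — 6 values for 6 variables — and S appears only in Hank's list, so Hank = S.
Among the 5 still-open variables, T fits only Priya (and all 5 values in {R, T, V, W, X} must be used), so Priya = T.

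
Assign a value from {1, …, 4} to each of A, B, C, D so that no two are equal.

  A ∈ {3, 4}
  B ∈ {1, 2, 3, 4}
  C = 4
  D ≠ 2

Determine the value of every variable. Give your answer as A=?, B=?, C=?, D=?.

A=3, B=2, C=4, D=1

C has just one choice, so C = 4. Remove 4 from A, B, D.
A must be 3 (only option left). Eliminate 3 elsewhere: B, D.
That leaves D = 1. Remove 1 from B.
B must be 2 (only option left).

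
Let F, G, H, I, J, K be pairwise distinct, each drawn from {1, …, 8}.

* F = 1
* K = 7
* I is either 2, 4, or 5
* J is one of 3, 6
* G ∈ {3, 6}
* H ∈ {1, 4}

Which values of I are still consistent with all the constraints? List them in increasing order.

F has just one choice, so F = 1. So H can't be 1.
H must be 4 (only option left). Strike 4 from I.
That leaves K = 7.
No further eliminations apply; I can still be any of 2, 5.

2, 5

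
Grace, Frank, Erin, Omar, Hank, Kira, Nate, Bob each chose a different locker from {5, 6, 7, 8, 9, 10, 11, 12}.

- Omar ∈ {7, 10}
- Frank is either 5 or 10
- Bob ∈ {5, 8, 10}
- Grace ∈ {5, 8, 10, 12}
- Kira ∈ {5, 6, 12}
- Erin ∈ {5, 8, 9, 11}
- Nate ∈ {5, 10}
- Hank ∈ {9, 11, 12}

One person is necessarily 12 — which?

The 8 variables draw from only 8 values {5, 6, 7, 8, 9, 10, 11, 12}, so each is used; only Kira can be 6, hence Kira = 6.
Among the 7 still-open variables, 7 fits only Omar (and all 7 values in {5, 7, 8, 9, 10, 11, 12} must be used), so Omar = 7.
The 2 variables Frank and Nate are confined to {5, 10}, which locks those values in; drop them from Grace, Erin, Bob.
Bob has just one choice, so Bob = 8. So Grace, Erin can't be 8.
So 12 goes to Grace.

Grace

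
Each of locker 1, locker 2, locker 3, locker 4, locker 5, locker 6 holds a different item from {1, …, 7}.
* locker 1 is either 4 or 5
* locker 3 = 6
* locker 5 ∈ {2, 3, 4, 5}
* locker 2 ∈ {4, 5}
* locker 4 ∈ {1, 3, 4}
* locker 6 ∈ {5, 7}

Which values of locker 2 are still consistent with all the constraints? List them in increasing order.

locker 3's domain is down to {6}, so locker 3 = 6.
The 2 variables locker 1 and locker 2 are confined to {4, 5}, which locks those values in; drop them from locker 4, locker 5, locker 6.
locker 6's domain is down to {7}, so locker 6 = 7.
No further eliminations apply; locker 2 can still be any of 4, 5.

4, 5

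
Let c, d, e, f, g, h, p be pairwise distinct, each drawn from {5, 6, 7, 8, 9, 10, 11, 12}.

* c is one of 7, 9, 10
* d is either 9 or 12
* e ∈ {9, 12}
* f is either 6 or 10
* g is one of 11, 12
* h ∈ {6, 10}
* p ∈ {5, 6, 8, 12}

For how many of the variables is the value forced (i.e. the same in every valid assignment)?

2

The 2 variables d and e are confined to {9, 12}, which locks those values in; drop them from c, g, p.
g has just one choice, so g = 11.
The 2 variables f and h are confined to {6, 10}, which locks those values in; drop them from c, p.
That leaves c = 7.
Determined: c=7, g=11. The other variables each still have more than one consistent value. That makes 2.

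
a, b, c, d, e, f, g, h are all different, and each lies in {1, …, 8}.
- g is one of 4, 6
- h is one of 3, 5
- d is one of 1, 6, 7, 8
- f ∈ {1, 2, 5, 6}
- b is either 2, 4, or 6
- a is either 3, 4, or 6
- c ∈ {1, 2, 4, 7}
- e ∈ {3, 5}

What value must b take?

2

The 8 variables together cover exactly {1, 2, 3, 4, 5, 6, 7, 8} — 8 values for 8 variables — and 8 appears only in d's list, so d = 8.
Among the 7 still-open variables, 7 fits only c (and all 7 values in {1, 2, 3, 4, 5, 6, 7} must be used), so c = 7.
The 6 still-open variables together cover exactly {1, 2, 3, 4, 5, 6} — 6 values for 6 variables — and 1 appears only in f's list, so f = 1.
The 5 still-open variables together cover exactly {2, 3, 4, 5, 6} — 5 values for 5 variables — and 2 appears only in b's list, so b = 2.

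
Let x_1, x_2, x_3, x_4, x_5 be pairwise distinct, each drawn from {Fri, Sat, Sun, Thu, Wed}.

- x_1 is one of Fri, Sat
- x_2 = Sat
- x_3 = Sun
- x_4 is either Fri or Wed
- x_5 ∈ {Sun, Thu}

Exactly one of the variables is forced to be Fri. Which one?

x_1

x_2 must be Sat (only option left). So x_1 can't be Sat.
So Fri goes to x_1.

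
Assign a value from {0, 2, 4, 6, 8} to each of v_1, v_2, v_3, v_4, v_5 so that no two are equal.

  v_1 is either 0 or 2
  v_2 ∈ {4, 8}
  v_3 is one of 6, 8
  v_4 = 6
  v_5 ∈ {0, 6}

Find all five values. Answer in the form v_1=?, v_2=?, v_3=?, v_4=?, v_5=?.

v_4's domain is down to {6}, so v_4 = 6. So v_3, v_5 can't be 6.
That leaves v_5 = 0. So v_1 can't be 0.
v_1 must be 2 (only option left).
That leaves v_3 = 8. Strike 8 from v_2.
v_2 has just one choice, so v_2 = 4.

v_1=2, v_2=4, v_3=8, v_4=6, v_5=0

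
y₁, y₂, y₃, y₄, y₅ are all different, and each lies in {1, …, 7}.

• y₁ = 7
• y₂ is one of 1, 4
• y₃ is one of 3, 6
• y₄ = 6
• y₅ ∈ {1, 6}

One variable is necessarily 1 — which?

y₅

y₁ has just one choice, so y₁ = 7.
y₄'s domain is down to {6}, so y₄ = 6. Strike 6 from y₃, y₅.
So 1 goes to y₅.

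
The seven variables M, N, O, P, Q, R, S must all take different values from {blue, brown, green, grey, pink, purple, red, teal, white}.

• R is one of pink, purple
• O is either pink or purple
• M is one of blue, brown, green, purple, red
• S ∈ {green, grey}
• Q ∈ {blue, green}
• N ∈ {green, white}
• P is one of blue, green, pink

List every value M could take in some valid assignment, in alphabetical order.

brown, red

O and R between them cover only {pink, purple} — a naked pair. Remove those values from M, P.
P and Q share exactly the 2 values {blue, green}; by pigeonhole those values go to them, so strike blue, green from M, N, S.
N's domain is down to {white}, so N = white.
S has just one choice, so S = grey.
No further eliminations apply; M can still be any of brown, red.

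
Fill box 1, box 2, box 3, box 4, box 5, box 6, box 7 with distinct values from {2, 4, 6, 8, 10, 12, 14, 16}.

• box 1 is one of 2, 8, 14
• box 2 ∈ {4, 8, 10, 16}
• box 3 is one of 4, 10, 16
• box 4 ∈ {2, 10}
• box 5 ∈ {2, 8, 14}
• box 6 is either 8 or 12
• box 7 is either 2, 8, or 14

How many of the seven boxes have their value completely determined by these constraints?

The 7 variables draw from only 7 values {2, 4, 8, 10, 12, 14, 16}, so each is used; only box 6 can be 12, hence box 6 = 12.
box 1, box 5, box 7 share exactly the 3 values {2, 8, 14}; by pigeonhole those values go to them, so strike 2, 8, 14 from box 2, box 4.
box 4 has just one choice, so box 4 = 10. Remove 10 from box 2, box 3.
Determined: box 4=10, box 6=12. The other boxes each still have more than one consistent value. That makes 2.

2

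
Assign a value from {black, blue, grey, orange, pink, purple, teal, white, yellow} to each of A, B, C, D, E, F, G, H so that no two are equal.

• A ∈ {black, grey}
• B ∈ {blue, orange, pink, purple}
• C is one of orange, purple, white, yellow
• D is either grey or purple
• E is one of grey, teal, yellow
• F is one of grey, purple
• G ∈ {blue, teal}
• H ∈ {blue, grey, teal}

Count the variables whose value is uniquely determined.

2

D and F between them cover only {grey, purple} — a naked pair. Remove those values from A, B, C, E, H.
A has just one choice, so A = black.
G and H share exactly the 2 values {blue, teal}; by pigeonhole those values go to them, so strike blue, teal from B, E.
E has just one choice, so E = yellow. Strike yellow from C.
Determined: A=black, E=yellow. The other variables each still have more than one consistent value. That makes 2.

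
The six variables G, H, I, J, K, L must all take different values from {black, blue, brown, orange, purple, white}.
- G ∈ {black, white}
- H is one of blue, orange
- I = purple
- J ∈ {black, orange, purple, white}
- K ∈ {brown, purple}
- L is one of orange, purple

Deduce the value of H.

blue

I must be purple (only option left). Strike purple from J, K, L.
K has just one choice, so K = brown.
L's domain is down to {orange}, so L = orange. Strike orange from H, J.
So H = blue.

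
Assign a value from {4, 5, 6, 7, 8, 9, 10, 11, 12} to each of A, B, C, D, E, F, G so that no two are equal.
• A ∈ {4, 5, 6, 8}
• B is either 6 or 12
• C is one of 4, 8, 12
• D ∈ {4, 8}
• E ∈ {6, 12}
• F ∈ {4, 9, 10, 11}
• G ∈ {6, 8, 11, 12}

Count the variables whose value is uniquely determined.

2

B and E share exactly the 2 values {6, 12}; by pigeonhole those values go to them, so strike 6, 12 from A, C, G.
The 2 variables C and D are confined to {4, 8}, which locks those values in; drop them from A, F, G.
A must be 5 (only option left).
G has just one choice, so G = 11. Strike 11 from F.
Determined: A=5, G=11. The other variables each still have more than one consistent value. That makes 2.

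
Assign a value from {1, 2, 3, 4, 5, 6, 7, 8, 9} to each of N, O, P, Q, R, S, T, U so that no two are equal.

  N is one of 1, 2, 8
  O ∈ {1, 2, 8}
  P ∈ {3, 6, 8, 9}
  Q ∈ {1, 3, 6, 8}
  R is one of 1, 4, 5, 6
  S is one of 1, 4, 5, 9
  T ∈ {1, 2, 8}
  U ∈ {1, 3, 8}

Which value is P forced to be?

9

The 3 variables N, O, T are confined to {1, 2, 8}, which locks those values in; drop them from P, Q, R, S, U.
That leaves U = 3. Remove 3 from P, Q.
Q has just one choice, so Q = 6. Strike 6 from P, R.
So P = 9.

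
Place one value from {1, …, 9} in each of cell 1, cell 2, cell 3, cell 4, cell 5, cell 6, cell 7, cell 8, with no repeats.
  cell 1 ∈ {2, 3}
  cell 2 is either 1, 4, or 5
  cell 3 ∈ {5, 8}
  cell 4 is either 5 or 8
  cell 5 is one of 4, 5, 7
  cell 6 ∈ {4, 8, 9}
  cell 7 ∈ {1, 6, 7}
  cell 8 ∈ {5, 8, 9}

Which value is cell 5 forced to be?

cell 3 and cell 4 share exactly the 2 values {5, 8}; by pigeonhole those values go to them, so strike 5, 8 from cell 2, cell 5, cell 6, cell 8.
cell 8 has just one choice, so cell 8 = 9. Remove 9 from cell 6.
cell 6's domain is down to {4}, so cell 6 = 4. Remove 4 from cell 2, cell 5.
So cell 5 = 7.

7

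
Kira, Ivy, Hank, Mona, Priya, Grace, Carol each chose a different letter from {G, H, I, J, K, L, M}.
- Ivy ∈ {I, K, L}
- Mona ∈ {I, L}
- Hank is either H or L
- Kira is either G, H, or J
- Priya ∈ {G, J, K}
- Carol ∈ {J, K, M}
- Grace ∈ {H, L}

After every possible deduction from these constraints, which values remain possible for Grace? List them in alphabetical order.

H, L

The 7 variables together cover exactly {G, H, I, J, K, L, M} — 7 values for 7 variables — and M appears only in Carol's list, so Carol = M.
Hank and Grace between them cover only {H, L} — a naked pair. Remove those values from Kira, Ivy, Mona.
Mona must be I (only option left). So Ivy can't be I.
Ivy must be K (only option left). So Priya can't be K.
No further eliminations apply; Grace can still be any of H, L.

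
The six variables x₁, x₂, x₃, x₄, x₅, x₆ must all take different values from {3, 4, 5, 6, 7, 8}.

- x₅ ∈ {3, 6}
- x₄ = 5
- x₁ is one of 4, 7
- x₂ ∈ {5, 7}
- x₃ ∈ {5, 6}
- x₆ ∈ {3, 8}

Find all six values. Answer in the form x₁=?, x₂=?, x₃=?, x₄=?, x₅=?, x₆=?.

x₄ must be 5 (only option left). Remove 5 from x₂, x₃.
x₂ has just one choice, so x₂ = 7. So x₁ can't be 7.
x₃ must be 6 (only option left). Eliminate 6 elsewhere: x₅.
x₅'s domain is down to {3}, so x₅ = 3. So x₆ can't be 3.
x₆ must be 8 (only option left).
That leaves x₁ = 4.

x₁=4, x₂=7, x₃=6, x₄=5, x₅=3, x₆=8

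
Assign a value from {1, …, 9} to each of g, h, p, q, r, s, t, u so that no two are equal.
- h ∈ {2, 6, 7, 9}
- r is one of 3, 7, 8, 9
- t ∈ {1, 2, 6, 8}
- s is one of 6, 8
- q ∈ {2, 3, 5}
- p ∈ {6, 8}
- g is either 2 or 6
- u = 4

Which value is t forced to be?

1

u must be 4 (only option left).
The 2 variables p and s are confined to {6, 8}, which locks those values in; drop them from g, h, r, t.
g's domain is down to {2}, so g = 2. Remove 2 from h, q, t.
So t = 1.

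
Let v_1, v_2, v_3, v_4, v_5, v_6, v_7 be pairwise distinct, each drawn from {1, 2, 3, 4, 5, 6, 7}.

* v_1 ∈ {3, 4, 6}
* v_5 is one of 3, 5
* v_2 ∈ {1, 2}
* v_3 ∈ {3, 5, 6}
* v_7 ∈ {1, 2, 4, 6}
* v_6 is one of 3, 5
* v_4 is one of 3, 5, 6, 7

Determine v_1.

The 7 variables draw from only 7 values {1, 2, 3, 4, 5, 6, 7}, so each is used; only v_4 can be 7, hence v_4 = 7.
v_5 and v_6 share exactly the 2 values {3, 5}; by pigeonhole those values go to them, so strike 3, 5 from v_1, v_3.
v_3 has just one choice, so v_3 = 6. Strike 6 from v_1, v_7.
So v_1 = 4.

4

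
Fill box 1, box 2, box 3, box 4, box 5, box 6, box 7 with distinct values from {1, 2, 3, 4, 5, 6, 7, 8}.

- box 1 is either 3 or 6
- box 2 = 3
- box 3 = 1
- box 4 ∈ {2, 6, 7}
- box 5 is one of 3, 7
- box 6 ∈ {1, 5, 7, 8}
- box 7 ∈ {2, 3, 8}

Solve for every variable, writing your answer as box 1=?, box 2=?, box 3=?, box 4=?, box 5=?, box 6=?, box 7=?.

box 1=6, box 2=3, box 3=1, box 4=2, box 5=7, box 6=5, box 7=8

box 2 has just one choice, so box 2 = 3. Strike 3 from box 1, box 5, box 7.
That leaves box 3 = 1. So box 6 can't be 1.
box 5 must be 7 (only option left). Remove 7 from box 4, box 6.
box 1's domain is down to {6}, so box 1 = 6. Remove 6 from box 4.
box 4 must be 2 (only option left). Remove 2 from box 7.
box 7's domain is down to {8}, so box 7 = 8. Strike 8 from box 6.
That leaves box 6 = 5.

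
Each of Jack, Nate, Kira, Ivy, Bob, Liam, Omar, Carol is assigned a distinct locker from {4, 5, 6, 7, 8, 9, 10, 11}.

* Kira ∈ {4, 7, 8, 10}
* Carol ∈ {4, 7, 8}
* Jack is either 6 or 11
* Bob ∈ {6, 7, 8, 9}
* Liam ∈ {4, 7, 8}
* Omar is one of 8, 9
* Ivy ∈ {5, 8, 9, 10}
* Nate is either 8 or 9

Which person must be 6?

The 8 variables draw from only 8 values {4, 5, 6, 7, 8, 9, 10, 11}, so each is used; only Ivy can be 5, hence Ivy = 5.
Among the 7 still-open variables, 10 fits only Kira (and all 7 values in {4, 6, 7, 8, 9, 10, 11} must be used), so Kira = 10.
The 6 still-open variables together cover exactly {4, 6, 7, 8, 9, 11} — 6 values for 6 variables — and 11 appears only in Jack's list, so Jack = 11.
The 5 still-open variables together cover exactly {4, 6, 7, 8, 9} — 5 values for 5 variables — and 6 appears only in Bob's list, so Bob = 6.

Bob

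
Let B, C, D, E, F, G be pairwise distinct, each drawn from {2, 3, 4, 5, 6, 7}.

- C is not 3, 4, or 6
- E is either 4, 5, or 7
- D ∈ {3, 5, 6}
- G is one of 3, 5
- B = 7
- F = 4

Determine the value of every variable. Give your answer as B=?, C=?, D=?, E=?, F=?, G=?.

B's domain is down to {7}, so B = 7. Remove 7 from C, E.
That leaves F = 4. Strike 4 from E.
That leaves E = 5. Eliminate 5 elsewhere: C, D, G.
G has just one choice, so G = 3. So D can't be 3.
C has just one choice, so C = 2.
D has just one choice, so D = 6.

B=7, C=2, D=6, E=5, F=4, G=3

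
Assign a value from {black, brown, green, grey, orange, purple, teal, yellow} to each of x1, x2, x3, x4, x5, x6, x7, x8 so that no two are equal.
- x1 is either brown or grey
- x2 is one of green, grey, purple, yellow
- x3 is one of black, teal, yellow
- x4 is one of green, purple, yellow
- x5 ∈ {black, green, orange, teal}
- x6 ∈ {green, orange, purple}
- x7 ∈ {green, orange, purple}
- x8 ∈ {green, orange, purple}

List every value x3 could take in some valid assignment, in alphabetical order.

The 8 variables draw from only 8 values {black, brown, green, grey, orange, purple, teal, yellow}, so each is used; only x1 can be brown, hence x1 = brown.
Among the 7 still-open variables, grey fits only x2 (and all 7 values in {black, green, grey, orange, purple, teal, yellow} must be used), so x2 = grey.
x6, x7, x8 share exactly the 3 values {green, orange, purple}; by pigeonhole those values go to them, so strike green, orange, purple from x4, x5.
That leaves x4 = yellow. Remove yellow from x3.
No further eliminations apply; x3 can still be any of black, teal.

black, teal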